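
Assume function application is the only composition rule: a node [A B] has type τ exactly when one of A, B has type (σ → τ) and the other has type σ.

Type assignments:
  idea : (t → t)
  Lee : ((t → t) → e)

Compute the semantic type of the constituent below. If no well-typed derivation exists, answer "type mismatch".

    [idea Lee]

[idea Lee]: Lee is ((t → t) → e), idea is (t → t); result e.

e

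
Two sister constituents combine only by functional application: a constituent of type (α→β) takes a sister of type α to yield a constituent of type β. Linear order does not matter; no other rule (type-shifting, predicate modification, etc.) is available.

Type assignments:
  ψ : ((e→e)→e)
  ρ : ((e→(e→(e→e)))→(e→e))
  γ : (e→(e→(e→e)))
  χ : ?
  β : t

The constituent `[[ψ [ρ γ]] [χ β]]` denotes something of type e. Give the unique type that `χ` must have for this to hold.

(t→(e→e))

At [[ψ [ρ γ]] [χ β]] (required: e): [ψ [ρ γ]] is e, which is not a function with range e; hence [χ β] is the functor — type (e→e).
At [χ β] (required: (e→e)): β is t, which is not a function with range (e→e); hence χ is the functor — type (t→(e→e)).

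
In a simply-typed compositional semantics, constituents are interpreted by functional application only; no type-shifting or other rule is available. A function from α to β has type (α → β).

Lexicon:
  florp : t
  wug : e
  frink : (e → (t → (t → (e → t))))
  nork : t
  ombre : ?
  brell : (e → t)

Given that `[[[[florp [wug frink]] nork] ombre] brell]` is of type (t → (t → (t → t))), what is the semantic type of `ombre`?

For [[[[florp [wug frink]] nork] ombre] brell] to have type (t → (t → (t → t))) with brell of type (e → t), [[[florp [wug frink]] nork] ombre] must be the function: [[[florp [wug frink]] nork] ombre] : ((e → t) → (t → (t → (t → t)))).
For [[[florp [wug frink]] nork] ombre] to have type ((e → t) → (t → (t → (t → t)))) with [[florp [wug frink]] nork] of type (e → t), ombre must be the function: ombre : ((e → t) → ((e → t) → (t → (t → (t → t))))).

((e → t) → ((e → t) → (t → (t → (t → t)))))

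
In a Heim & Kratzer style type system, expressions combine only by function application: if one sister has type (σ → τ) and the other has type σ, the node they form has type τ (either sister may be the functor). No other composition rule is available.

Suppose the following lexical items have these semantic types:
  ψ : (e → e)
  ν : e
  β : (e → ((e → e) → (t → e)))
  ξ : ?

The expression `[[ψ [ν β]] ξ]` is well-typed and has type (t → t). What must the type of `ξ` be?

For [[ψ [ν β]] ξ] to have type (t → t) with [ψ [ν β]] of type (t → e), ξ must be the function: ξ : ((t → e) → (t → t)).

((t → e) → (t → t))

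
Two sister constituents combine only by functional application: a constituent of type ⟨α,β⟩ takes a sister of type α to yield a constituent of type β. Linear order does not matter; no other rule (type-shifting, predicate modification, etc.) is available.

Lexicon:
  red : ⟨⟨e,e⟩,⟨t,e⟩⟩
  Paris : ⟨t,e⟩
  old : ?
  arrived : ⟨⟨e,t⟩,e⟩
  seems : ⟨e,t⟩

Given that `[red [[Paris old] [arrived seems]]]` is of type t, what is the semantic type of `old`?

⟨⟨t,e⟩,⟨e,⟨⟨⟨e,e⟩,⟨t,e⟩⟩,t⟩⟩⟩

For [red [[Paris old] [arrived seems]]] to have type t with red of type ⟨⟨e,e⟩,⟨t,e⟩⟩, [[Paris old] [arrived seems]] must be the function: [[Paris old] [arrived seems]] : ⟨⟨⟨e,e⟩,⟨t,e⟩⟩,t⟩.
For [[Paris old] [arrived seems]] to have type ⟨⟨⟨e,e⟩,⟨t,e⟩⟩,t⟩ with [arrived seems] of type e, [Paris old] must be the function: [Paris old] : ⟨e,⟨⟨⟨e,e⟩,⟨t,e⟩⟩,t⟩⟩.
For [Paris old] to have type ⟨e,⟨⟨⟨e,e⟩,⟨t,e⟩⟩,t⟩⟩ with Paris of type ⟨t,e⟩, old must be the function: old : ⟨⟨t,e⟩,⟨e,⟨⟨⟨e,e⟩,⟨t,e⟩⟩,t⟩⟩⟩.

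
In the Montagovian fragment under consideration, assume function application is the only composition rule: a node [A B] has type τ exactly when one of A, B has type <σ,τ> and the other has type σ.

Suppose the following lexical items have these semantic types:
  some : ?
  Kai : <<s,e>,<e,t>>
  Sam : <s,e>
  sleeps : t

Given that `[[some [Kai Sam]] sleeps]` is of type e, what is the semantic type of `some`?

<<e,t>,<t,e>>

[[some [Kai Sam]] sleeps] is required to be e. sleeps : t cannot yield e as functor, so [some [Kai Sam]] : <t,e>.
[some [Kai Sam]] is required to be <t,e>. [Kai Sam] : <e,t> cannot yield <t,e> as functor, so some : <<e,t>,<t,e>>.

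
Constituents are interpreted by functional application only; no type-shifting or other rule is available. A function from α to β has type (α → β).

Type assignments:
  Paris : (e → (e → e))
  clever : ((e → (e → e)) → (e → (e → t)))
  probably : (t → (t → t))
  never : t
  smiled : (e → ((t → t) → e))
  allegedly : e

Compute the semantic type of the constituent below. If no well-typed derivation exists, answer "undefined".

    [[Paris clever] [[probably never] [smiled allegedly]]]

(e → t)

At [Paris clever], clever : ((e → (e → e)) → (e → (e → t))) takes Paris : (e → (e → e)), giving (e → (e → t)).
At [probably never], probably : (t → (t → t)) takes never : t, giving (t → t).
At [smiled allegedly], smiled : (e → ((t → t) → e)) takes allegedly : e, giving ((t → t) → e).
At [[probably never] [smiled allegedly]], [smiled allegedly] : ((t → t) → e) takes [probably never] : (t → t), giving e.
At [[Paris clever] [[probably never] [smiled allegedly]]], [Paris clever] : (e → (e → t)) takes [[probably never] [smiled allegedly]] : e, giving (e → t).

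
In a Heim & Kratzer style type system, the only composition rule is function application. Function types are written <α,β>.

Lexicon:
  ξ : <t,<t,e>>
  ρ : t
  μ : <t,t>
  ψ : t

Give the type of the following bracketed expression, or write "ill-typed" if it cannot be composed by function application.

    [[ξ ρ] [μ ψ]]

e

[ξ ρ]: ξ is <t,<t,e>>, ρ is t; result <t,e>.
[μ ψ]: μ is <t,t>, ψ is t; result t.
[[ξ ρ] [μ ψ]]: [ξ ρ] is <t,e>, [μ ψ] is t; result e.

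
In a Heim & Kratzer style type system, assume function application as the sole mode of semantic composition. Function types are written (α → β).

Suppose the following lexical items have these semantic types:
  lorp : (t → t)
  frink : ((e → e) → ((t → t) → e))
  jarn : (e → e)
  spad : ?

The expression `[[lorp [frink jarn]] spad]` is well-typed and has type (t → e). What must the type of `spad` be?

[[lorp [frink jarn]] spad] is required to be (t → e). [lorp [frink jarn]] : e cannot yield (t → e) as functor, so spad : (e → (t → e)).

(e → (t → e))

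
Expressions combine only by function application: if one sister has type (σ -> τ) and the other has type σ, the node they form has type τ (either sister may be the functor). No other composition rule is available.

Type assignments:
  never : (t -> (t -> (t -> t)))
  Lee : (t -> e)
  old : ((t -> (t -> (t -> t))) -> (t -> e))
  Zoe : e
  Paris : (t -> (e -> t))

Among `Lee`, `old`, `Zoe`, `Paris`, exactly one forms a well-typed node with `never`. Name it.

Lee : (t -> e) — neither side's domain matches the other.
old — combines: old : ((t -> (t -> (t -> t))) -> (t -> e)) takes never : (t -> (t -> (t -> t))) as argument, giving (t -> e).
Zoe : e — neither side's domain matches the other.
Paris : (t -> (e -> t)) — neither side's domain matches the other.

old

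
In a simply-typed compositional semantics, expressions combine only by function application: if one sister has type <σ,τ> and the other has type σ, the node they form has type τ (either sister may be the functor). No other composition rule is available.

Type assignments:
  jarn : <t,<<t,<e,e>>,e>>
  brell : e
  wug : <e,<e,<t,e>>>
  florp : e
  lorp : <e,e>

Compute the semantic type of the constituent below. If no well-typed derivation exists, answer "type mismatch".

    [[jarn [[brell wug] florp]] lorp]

At [brell wug], wug : <e,<e,<t,e>>> takes brell : e, giving <e,<t,e>>.
At [[brell wug] florp], [brell wug] : <e,<t,e>> takes florp : e, giving <t,e>.
[jarn [[brell wug] florp]]: <t,<<t,<e,e>>,e>> with <t,e> — neither is a function whose domain matches the other; composition fails here.

type mismatch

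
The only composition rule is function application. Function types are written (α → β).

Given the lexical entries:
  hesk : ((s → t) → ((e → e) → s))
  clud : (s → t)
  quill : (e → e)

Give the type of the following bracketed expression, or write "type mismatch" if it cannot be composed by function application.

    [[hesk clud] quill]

s

At [hesk clud], hesk : ((s → t) → ((e → e) → s)) takes clud : (s → t), giving ((e → e) → s).
At [[hesk clud] quill], [hesk clud] : ((e → e) → s) takes quill : (e → e), giving s.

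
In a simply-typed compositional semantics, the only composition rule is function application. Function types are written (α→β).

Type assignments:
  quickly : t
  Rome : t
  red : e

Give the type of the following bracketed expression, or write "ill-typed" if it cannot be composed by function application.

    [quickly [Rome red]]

ill-typed

[Rome red]: t with e — neither is a function whose domain matches the other; composition fails here.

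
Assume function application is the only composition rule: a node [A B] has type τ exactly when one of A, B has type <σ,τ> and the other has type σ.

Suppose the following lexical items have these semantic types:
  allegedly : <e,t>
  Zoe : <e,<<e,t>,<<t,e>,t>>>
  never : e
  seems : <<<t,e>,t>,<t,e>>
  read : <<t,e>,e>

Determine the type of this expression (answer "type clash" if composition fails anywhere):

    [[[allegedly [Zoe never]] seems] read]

[Zoe never]: functor Zoe : <e,<<e,t>,<<t,e>,t>>>, argument never : e; result <<e,t>,<<t,e>,t>>.
[allegedly [Zoe never]]: functor [Zoe never] : <<e,t>,<<t,e>,t>>, argument allegedly : <e,t>; result <<t,e>,t>.
[[allegedly [Zoe never]] seems]: functor seems : <<<t,e>,t>,<t,e>>, argument [allegedly [Zoe never]] : <<t,e>,t>; result <t,e>.
[[[allegedly [Zoe never]] seems] read]: functor read : <<t,e>,e>, argument [[allegedly [Zoe never]] seems] : <t,e>; result e.

e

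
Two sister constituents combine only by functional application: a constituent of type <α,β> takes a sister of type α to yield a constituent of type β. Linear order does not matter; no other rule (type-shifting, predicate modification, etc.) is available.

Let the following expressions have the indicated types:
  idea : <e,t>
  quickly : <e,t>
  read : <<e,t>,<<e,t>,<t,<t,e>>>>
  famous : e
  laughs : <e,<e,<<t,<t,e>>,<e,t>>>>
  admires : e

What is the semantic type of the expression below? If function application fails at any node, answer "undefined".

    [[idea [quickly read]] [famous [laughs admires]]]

At [quickly read], read : <<e,t>,<<e,t>,<t,<t,e>>>> takes quickly : <e,t>, giving <<e,t>,<t,<t,e>>>.
At [idea [quickly read]], [quickly read] : <<e,t>,<t,<t,e>>> takes idea : <e,t>, giving <t,<t,e>>.
At [laughs admires], laughs : <e,<e,<<t,<t,e>>,<e,t>>>> takes admires : e, giving <e,<<t,<t,e>>,<e,t>>>.
At [famous [laughs admires]], [laughs admires] : <e,<<t,<t,e>>,<e,t>>> takes famous : e, giving <<t,<t,e>>,<e,t>>.
At [[idea [quickly read]] [famous [laughs admires]]], [famous [laughs admires]] : <<t,<t,e>>,<e,t>> takes [idea [quickly read]] : <t,<t,e>>, giving <e,t>.

<e,t>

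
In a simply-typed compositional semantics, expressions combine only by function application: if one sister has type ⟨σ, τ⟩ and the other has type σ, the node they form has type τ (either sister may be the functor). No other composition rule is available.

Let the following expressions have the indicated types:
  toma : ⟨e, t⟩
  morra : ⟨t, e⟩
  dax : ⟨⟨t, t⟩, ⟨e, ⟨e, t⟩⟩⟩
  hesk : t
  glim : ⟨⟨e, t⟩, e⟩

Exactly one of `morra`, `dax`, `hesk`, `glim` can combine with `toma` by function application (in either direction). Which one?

glim

morra : ⟨t, e⟩ — does not combine with toma.
dax : ⟨⟨t, t⟩, ⟨e, ⟨e, t⟩⟩⟩ — does not combine with toma.
hesk : t — does not combine with toma.
glim — combines: glim : ⟨⟨e, t⟩, e⟩ takes toma : ⟨e, t⟩ as argument, giving e.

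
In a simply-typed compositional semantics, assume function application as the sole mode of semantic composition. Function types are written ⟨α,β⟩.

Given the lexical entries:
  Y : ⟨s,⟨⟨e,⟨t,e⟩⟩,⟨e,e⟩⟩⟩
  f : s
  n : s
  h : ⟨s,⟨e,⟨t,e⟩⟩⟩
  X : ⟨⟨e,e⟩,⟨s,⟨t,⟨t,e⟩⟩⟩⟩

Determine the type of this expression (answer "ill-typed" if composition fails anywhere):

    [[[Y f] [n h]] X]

[Y f]: ⟨s,⟨⟨e,⟨t,e⟩⟩,⟨e,e⟩⟩⟩ applied to s yields ⟨⟨e,⟨t,e⟩⟩,⟨e,e⟩⟩.
[n h]: ⟨s,⟨e,⟨t,e⟩⟩⟩ applied to s yields ⟨e,⟨t,e⟩⟩.
[[Y f] [n h]]: ⟨⟨e,⟨t,e⟩⟩,⟨e,e⟩⟩ applied to ⟨e,⟨t,e⟩⟩ yields ⟨e,e⟩.
[[[Y f] [n h]] X]: ⟨⟨e,e⟩,⟨s,⟨t,⟨t,e⟩⟩⟩⟩ applied to ⟨e,e⟩ yields ⟨s,⟨t,⟨t,e⟩⟩⟩.

⟨s,⟨t,⟨t,e⟩⟩⟩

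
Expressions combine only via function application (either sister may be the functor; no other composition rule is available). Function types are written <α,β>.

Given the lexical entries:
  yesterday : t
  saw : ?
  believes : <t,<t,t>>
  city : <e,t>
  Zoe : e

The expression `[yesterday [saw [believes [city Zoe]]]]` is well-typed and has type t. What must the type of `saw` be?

At [yesterday [saw [believes [city Zoe]]]] (required: t): yesterday is t, which is not a function with range t; hence [saw [believes [city Zoe]]] is the functor — type <t,t>.
At [saw [believes [city Zoe]]] (required: <t,t>): [believes [city Zoe]] is <t,t>, which is not a function with range <t,t>; hence saw is the functor — type <<t,t>,<t,t>>.

<<t,t>,<t,t>>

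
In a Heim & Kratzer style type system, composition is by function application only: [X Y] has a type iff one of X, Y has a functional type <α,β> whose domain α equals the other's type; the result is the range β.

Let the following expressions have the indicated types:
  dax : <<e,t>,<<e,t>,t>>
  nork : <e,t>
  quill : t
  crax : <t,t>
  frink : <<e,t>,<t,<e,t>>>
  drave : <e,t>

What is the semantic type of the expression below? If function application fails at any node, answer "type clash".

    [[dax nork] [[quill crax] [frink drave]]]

t

[dax nork]: functor dax : <<e,t>,<<e,t>,t>>, argument nork : <e,t>; result <<e,t>,t>.
[quill crax]: functor crax : <t,t>, argument quill : t; result t.
[frink drave]: functor frink : <<e,t>,<t,<e,t>>>, argument drave : <e,t>; result <t,<e,t>>.
[[quill crax] [frink drave]]: functor [frink drave] : <t,<e,t>>, argument [quill crax] : t; result <e,t>.
[[dax nork] [[quill crax] [frink drave]]]: functor [dax nork] : <<e,t>,t>, argument [[quill crax] [frink drave]] : <e,t>; result t.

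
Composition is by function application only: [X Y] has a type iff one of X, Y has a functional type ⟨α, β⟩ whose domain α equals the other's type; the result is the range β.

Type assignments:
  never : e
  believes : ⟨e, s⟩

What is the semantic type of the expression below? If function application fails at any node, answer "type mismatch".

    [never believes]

s

[never believes] — believes of type ⟨e, s⟩ combines with never of type e: type s.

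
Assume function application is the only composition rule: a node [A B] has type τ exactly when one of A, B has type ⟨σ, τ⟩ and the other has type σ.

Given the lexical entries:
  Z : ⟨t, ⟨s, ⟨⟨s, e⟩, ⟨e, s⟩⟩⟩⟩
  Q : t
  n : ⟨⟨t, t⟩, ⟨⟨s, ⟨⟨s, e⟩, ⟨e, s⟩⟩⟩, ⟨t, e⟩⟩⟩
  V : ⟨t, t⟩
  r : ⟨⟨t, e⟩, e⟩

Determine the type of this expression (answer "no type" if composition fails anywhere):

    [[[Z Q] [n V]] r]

e

[Z Q] — Z of type ⟨t, ⟨s, ⟨⟨s, e⟩, ⟨e, s⟩⟩⟩⟩ combines with Q of type t: type ⟨s, ⟨⟨s, e⟩, ⟨e, s⟩⟩⟩.
[n V] — n of type ⟨⟨t, t⟩, ⟨⟨s, ⟨⟨s, e⟩, ⟨e, s⟩⟩⟩, ⟨t, e⟩⟩⟩ combines with V of type ⟨t, t⟩: type ⟨⟨s, ⟨⟨s, e⟩, ⟨e, s⟩⟩⟩, ⟨t, e⟩⟩.
[[Z Q] [n V]] — [n V] of type ⟨⟨s, ⟨⟨s, e⟩, ⟨e, s⟩⟩⟩, ⟨t, e⟩⟩ combines with [Z Q] of type ⟨s, ⟨⟨s, e⟩, ⟨e, s⟩⟩⟩: type ⟨t, e⟩.
[[[Z Q] [n V]] r] — r of type ⟨⟨t, e⟩, e⟩ combines with [[Z Q] [n V]] of type ⟨t, e⟩: type e.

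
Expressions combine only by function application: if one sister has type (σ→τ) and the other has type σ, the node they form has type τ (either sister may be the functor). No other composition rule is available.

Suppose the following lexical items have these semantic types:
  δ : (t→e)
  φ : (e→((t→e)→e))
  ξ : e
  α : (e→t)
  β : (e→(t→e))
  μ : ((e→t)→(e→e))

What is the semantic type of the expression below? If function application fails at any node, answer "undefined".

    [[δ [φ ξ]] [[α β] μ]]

[φ ξ]: φ is (e→((t→e)→e)), ξ is e; result ((t→e)→e).
[δ [φ ξ]]: [φ ξ] is ((t→e)→e), δ is (t→e); result e.
[α β]: (e→t) and (e→(t→e)) cannot combine by function application — type clash.

undefined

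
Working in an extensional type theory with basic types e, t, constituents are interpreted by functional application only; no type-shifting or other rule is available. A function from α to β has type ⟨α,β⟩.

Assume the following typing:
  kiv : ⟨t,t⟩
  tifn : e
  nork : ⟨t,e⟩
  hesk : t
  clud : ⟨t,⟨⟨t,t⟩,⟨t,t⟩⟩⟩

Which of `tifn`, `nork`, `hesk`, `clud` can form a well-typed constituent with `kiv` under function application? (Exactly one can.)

tifn : e — kiv needs t; tifn needs nothing (atomic); neither fits.
nork : ⟨t,e⟩ — kiv needs t; nork needs t; neither fits.
hesk — combines: kiv : ⟨t,t⟩ takes hesk : t as argument, giving t.
clud : ⟨t,⟨⟨t,t⟩,⟨t,t⟩⟩⟩ — kiv needs t; clud needs t; neither fits.

hesk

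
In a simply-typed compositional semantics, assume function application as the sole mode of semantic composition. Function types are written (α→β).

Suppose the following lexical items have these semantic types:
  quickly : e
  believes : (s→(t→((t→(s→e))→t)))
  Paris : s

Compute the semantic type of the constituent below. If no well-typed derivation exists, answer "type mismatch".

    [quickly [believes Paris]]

At [believes Paris], believes : (s→(t→((t→(s→e))→t))) takes Paris : s, giving (t→((t→(s→e))→t)).
At [quickly [believes Paris]]: neither e nor (t→((t→(s→e))→t)) can take the other as argument; the node is ill-typed.

type mismatch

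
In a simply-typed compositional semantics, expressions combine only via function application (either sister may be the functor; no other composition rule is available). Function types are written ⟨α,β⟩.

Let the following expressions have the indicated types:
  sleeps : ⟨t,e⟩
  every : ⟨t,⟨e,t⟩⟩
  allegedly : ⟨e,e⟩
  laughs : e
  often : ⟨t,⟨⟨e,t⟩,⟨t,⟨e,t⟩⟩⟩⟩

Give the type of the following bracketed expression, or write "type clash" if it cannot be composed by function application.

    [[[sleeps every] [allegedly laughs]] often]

type clash

[sleeps every]: ⟨t,e⟩ with ⟨t,⟨e,t⟩⟩ — neither is a function whose domain matches the other; composition fails here.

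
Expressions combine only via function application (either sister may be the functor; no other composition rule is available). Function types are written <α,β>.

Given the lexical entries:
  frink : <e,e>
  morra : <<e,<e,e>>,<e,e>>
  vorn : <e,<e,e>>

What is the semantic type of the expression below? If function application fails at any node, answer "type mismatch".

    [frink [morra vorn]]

[morra vorn]: morra is <<e,<e,e>>,<e,e>>, vorn is <e,<e,e>>; result <e,e>.
At [frink [morra vorn]]: neither <e,e> nor <e,e> can take the other as argument; the node is ill-typed.

type mismatch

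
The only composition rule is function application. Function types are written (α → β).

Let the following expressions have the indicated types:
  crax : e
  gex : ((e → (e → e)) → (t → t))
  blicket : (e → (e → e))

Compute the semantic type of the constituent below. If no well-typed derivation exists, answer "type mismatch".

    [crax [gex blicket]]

[gex blicket]: functor gex : ((e → (e → e)) → (t → t)), argument blicket : (e → (e → e)); result (t → t).
[crax [gex blicket]]: e and (t → t) cannot combine by function application — type clash.

type mismatch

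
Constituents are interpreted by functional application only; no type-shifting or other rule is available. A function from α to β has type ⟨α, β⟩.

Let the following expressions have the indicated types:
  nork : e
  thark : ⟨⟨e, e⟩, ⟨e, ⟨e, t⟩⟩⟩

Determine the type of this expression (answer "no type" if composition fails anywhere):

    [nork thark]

[nork thark]: e with ⟨⟨e, e⟩, ⟨e, ⟨e, t⟩⟩⟩ — neither is a function whose domain matches the other; composition fails here.

no type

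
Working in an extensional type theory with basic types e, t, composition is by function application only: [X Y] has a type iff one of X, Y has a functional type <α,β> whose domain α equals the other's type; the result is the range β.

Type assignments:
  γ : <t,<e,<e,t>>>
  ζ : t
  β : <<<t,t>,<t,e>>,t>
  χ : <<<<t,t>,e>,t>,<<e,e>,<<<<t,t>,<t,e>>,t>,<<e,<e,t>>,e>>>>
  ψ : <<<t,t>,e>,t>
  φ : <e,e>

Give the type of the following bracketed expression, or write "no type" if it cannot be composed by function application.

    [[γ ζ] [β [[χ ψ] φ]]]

At [γ ζ], γ : <t,<e,<e,t>>> takes ζ : t, giving <e,<e,t>>.
At [χ ψ], χ : <<<<t,t>,e>,t>,<<e,e>,<<<<t,t>,<t,e>>,t>,<<e,<e,t>>,e>>>> takes ψ : <<<t,t>,e>,t>, giving <<e,e>,<<<<t,t>,<t,e>>,t>,<<e,<e,t>>,e>>>.
At [[χ ψ] φ], [χ ψ] : <<e,e>,<<<<t,t>,<t,e>>,t>,<<e,<e,t>>,e>>> takes φ : <e,e>, giving <<<<t,t>,<t,e>>,t>,<<e,<e,t>>,e>>.
At [β [[χ ψ] φ]], [[χ ψ] φ] : <<<<t,t>,<t,e>>,t>,<<e,<e,t>>,e>> takes β : <<<t,t>,<t,e>>,t>, giving <<e,<e,t>>,e>.
At [[γ ζ] [β [[χ ψ] φ]]], [β [[χ ψ] φ]] : <<e,<e,t>>,e> takes [γ ζ] : <e,<e,t>>, giving e.

e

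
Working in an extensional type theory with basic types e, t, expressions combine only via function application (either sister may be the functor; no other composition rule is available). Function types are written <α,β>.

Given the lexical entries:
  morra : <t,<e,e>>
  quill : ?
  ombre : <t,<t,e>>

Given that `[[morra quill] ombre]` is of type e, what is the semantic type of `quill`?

[[morra quill] ombre] is required to be e. ombre : <t,<t,e>> cannot yield e as functor, so [morra quill] : <<t,<t,e>>,e>.
[morra quill] is required to be <<t,<t,e>>,e>. morra : <t,<e,e>> cannot yield <<t,<t,e>>,e> as functor, so quill : <<t,<e,e>>,<<t,<t,e>>,e>>.

<<t,<e,e>>,<<t,<t,e>>,e>>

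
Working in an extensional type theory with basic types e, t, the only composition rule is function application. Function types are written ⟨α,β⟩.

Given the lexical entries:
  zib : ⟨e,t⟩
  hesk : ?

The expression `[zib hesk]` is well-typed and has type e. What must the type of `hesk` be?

[zib hesk] is required to be e. zib : ⟨e,t⟩ cannot yield e as functor, so hesk : ⟨⟨e,t⟩,e⟩.

⟨⟨e,t⟩,e⟩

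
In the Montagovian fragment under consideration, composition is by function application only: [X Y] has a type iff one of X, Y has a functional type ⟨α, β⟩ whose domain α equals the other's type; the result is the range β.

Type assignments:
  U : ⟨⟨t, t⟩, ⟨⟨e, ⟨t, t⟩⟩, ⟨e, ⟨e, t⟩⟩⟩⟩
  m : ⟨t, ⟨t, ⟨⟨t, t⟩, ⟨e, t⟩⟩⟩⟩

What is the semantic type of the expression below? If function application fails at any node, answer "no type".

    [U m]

no type

[U m]: ⟨⟨t, t⟩, ⟨⟨e, ⟨t, t⟩⟩, ⟨e, ⟨e, t⟩⟩⟩⟩ with ⟨t, ⟨t, ⟨⟨t, t⟩, ⟨e, t⟩⟩⟩⟩ — neither is a function whose domain matches the other; composition fails here.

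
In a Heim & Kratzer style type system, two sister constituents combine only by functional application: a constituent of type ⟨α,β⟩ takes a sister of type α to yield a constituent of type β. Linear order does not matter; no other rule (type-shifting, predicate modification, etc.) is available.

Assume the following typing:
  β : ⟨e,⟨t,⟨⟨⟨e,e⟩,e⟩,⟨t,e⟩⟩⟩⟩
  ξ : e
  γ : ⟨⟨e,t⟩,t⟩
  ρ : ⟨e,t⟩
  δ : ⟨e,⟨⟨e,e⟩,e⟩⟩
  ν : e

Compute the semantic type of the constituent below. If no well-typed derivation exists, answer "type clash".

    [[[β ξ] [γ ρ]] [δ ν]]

⟨t,e⟩

[β ξ] — β of type ⟨e,⟨t,⟨⟨⟨e,e⟩,e⟩,⟨t,e⟩⟩⟩⟩ combines with ξ of type e: type ⟨t,⟨⟨⟨e,e⟩,e⟩,⟨t,e⟩⟩⟩.
[γ ρ] — γ of type ⟨⟨e,t⟩,t⟩ combines with ρ of type ⟨e,t⟩: type t.
[[β ξ] [γ ρ]] — [β ξ] of type ⟨t,⟨⟨⟨e,e⟩,e⟩,⟨t,e⟩⟩⟩ combines with [γ ρ] of type t: type ⟨⟨⟨e,e⟩,e⟩,⟨t,e⟩⟩.
[δ ν] — δ of type ⟨e,⟨⟨e,e⟩,e⟩⟩ combines with ν of type e: type ⟨⟨e,e⟩,e⟩.
[[[β ξ] [γ ρ]] [δ ν]] — [[β ξ] [γ ρ]] of type ⟨⟨⟨e,e⟩,e⟩,⟨t,e⟩⟩ combines with [δ ν] of type ⟨⟨e,e⟩,e⟩: type ⟨t,e⟩.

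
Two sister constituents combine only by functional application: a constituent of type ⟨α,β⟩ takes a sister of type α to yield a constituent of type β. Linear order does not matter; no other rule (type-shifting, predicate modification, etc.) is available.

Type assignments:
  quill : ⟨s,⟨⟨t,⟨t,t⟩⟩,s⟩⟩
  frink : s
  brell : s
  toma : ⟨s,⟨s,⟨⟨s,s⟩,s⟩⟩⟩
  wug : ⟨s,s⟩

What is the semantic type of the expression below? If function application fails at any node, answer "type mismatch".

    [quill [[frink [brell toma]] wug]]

[brell toma] — toma of type ⟨s,⟨s,⟨⟨s,s⟩,s⟩⟩⟩ combines with brell of type s: type ⟨s,⟨⟨s,s⟩,s⟩⟩.
[frink [brell toma]] — [brell toma] of type ⟨s,⟨⟨s,s⟩,s⟩⟩ combines with frink of type s: type ⟨⟨s,s⟩,s⟩.
[[frink [brell toma]] wug] — [frink [brell toma]] of type ⟨⟨s,s⟩,s⟩ combines with wug of type ⟨s,s⟩: type s.
[quill [[frink [brell toma]] wug]] — quill of type ⟨s,⟨⟨t,⟨t,t⟩⟩,s⟩⟩ combines with [[frink [brell toma]] wug] of type s: type ⟨⟨t,⟨t,t⟩⟩,s⟩.

⟨⟨t,⟨t,t⟩⟩,s⟩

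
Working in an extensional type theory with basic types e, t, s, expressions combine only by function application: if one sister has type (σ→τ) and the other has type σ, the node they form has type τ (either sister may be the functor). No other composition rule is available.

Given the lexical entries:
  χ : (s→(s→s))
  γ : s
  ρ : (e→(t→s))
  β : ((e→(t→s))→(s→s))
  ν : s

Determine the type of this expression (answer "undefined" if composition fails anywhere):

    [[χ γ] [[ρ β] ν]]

s

[χ γ]: functor χ : (s→(s→s)), argument γ : s; result (s→s).
[ρ β]: functor β : ((e→(t→s))→(s→s)), argument ρ : (e→(t→s)); result (s→s).
[[ρ β] ν]: functor [ρ β] : (s→s), argument ν : s; result s.
[[χ γ] [[ρ β] ν]]: functor [χ γ] : (s→s), argument [[ρ β] ν] : s; result s.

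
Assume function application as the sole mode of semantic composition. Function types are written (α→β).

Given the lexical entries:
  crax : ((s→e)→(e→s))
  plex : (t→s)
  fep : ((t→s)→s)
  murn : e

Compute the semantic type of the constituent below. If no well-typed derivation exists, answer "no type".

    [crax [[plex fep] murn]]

[plex fep]: ((t→s)→s) applied to (t→s) yields s.
At [[plex fep] murn]: neither s nor e can take the other as argument; the node is ill-typed.

no type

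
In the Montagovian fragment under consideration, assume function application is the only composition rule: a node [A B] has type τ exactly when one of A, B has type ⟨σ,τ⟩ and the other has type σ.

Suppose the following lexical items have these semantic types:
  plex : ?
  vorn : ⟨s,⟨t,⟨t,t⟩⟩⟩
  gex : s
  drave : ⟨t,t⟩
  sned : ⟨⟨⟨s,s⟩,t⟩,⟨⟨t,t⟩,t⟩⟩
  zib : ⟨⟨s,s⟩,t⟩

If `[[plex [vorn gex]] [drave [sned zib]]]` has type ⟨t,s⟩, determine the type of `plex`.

⟨⟨t,⟨t,t⟩⟩,⟨t,⟨t,s⟩⟩⟩

[[plex [vorn gex]] [drave [sned zib]]] is required to be ⟨t,s⟩. [drave [sned zib]] : t cannot yield ⟨t,s⟩ as functor, so [plex [vorn gex]] : ⟨t,⟨t,s⟩⟩.
[plex [vorn gex]] is required to be ⟨t,⟨t,s⟩⟩. [vorn gex] : ⟨t,⟨t,t⟩⟩ cannot yield ⟨t,⟨t,s⟩⟩ as functor, so plex : ⟨⟨t,⟨t,t⟩⟩,⟨t,⟨t,s⟩⟩⟩.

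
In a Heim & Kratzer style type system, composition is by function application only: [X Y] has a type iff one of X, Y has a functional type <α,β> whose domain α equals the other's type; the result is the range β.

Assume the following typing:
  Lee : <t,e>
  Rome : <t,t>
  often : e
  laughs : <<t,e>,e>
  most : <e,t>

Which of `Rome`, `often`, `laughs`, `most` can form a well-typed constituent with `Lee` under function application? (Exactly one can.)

laughs

Rome : <t,t> — Lee needs t; Rome needs t; neither fits.
often : e — Lee needs t; often needs nothing (atomic); neither fits.
laughs — combines: laughs : <<t,e>,e> takes Lee : <t,e> as argument, giving e.
most : <e,t> — Lee needs t; most needs e; neither fits.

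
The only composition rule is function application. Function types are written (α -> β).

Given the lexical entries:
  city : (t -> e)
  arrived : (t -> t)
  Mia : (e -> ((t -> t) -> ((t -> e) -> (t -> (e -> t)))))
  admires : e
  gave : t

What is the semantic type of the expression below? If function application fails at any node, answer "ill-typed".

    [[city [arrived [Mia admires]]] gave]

[Mia admires]: Mia is (e -> ((t -> t) -> ((t -> e) -> (t -> (e -> t))))), admires is e; result ((t -> t) -> ((t -> e) -> (t -> (e -> t)))).
[arrived [Mia admires]]: [Mia admires] is ((t -> t) -> ((t -> e) -> (t -> (e -> t)))), arrived is (t -> t); result ((t -> e) -> (t -> (e -> t))).
[city [arrived [Mia admires]]]: [arrived [Mia admires]] is ((t -> e) -> (t -> (e -> t))), city is (t -> e); result (t -> (e -> t)).
[[city [arrived [Mia admires]]] gave]: [city [arrived [Mia admires]]] is (t -> (e -> t)), gave is t; result (e -> t).

(e -> t)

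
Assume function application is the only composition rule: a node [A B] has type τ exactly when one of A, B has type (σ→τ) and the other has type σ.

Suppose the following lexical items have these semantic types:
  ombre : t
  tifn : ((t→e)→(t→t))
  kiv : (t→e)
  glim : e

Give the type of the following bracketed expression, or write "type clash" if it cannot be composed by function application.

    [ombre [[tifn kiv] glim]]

At [tifn kiv], tifn : ((t→e)→(t→t)) takes kiv : (t→e), giving (t→t).
[[tifn kiv] glim]: (t→t) with e — neither is a function whose domain matches the other; composition fails here.

type clash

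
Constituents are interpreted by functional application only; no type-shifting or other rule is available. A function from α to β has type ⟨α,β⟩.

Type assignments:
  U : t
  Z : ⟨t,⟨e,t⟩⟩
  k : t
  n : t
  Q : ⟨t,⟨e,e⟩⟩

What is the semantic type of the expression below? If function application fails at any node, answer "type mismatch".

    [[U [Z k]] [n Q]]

type mismatch

[Z k] — Z of type ⟨t,⟨e,t⟩⟩ combines with k of type t: type ⟨e,t⟩.
[U [Z k]]: t and ⟨e,t⟩ cannot combine by function application — type clash.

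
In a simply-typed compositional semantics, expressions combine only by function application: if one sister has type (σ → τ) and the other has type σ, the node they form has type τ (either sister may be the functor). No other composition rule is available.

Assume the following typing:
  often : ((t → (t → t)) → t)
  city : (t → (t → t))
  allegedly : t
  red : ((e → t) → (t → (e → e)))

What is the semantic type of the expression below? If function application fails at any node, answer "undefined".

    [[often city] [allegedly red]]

undefined

[often city]: functor often : ((t → (t → t)) → t), argument city : (t → (t → t)); result t.
[allegedly red]: t with ((e → t) → (t → (e → e))) — neither is a function whose domain matches the other; composition fails here.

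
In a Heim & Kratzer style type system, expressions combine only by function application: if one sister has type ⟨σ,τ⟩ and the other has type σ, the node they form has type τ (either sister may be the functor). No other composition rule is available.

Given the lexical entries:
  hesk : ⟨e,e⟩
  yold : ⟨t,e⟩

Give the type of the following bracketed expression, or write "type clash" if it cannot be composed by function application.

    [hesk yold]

[hesk yold]: ⟨e,e⟩ and ⟨t,e⟩ cannot combine by function application — type clash.

type clash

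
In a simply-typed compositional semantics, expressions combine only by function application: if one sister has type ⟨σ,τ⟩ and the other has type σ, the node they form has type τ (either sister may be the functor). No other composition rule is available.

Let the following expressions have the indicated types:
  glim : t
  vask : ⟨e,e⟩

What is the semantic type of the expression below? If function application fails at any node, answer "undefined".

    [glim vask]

undefined

[glim vask]: t with ⟨e,e⟩ — neither is a function whose domain matches the other; composition fails here.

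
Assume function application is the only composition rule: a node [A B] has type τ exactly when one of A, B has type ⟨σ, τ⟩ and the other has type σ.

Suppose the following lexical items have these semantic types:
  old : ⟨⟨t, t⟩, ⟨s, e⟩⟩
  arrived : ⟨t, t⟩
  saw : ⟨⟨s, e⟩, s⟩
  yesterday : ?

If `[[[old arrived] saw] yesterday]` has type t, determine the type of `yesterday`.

At [[[old arrived] saw] yesterday] (required: t): [[old arrived] saw] is s, which is not a function with range t; hence yesterday is the functor — type ⟨s, t⟩.

⟨s, t⟩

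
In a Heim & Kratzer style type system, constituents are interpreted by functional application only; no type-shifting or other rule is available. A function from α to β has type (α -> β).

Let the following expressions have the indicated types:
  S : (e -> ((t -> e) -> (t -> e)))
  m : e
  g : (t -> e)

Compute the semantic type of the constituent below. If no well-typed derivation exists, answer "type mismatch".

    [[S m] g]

[S m]: functor S : (e -> ((t -> e) -> (t -> e))), argument m : e; result ((t -> e) -> (t -> e)).
[[S m] g]: functor [S m] : ((t -> e) -> (t -> e)), argument g : (t -> e); result (t -> e).

(t -> e)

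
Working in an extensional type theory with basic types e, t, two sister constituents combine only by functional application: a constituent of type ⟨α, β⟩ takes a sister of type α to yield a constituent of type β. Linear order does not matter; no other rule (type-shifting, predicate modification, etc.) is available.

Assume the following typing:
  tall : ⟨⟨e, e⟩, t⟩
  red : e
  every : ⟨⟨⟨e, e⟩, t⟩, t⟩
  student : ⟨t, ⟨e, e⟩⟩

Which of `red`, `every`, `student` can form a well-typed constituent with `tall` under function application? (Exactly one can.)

red : e — no; tall wants ⟨e, e⟩, and red wants nothing (atomic).
every — combines: every : ⟨⟨⟨e, e⟩, t⟩, t⟩ takes tall : ⟨⟨e, e⟩, t⟩ as argument, giving t.
student : ⟨t, ⟨e, e⟩⟩ — no; tall wants ⟨e, e⟩, and student wants t.

every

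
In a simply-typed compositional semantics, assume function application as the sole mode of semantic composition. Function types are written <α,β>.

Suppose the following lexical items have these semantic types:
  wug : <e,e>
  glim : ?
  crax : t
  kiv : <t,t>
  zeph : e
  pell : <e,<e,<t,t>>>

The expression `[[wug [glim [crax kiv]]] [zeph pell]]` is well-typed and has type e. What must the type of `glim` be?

<t,<<e,e>,<<e,<t,t>>,e>>>

For [[wug [glim [crax kiv]]] [zeph pell]] to have type e with [zeph pell] of type <e,<t,t>>, [wug [glim [crax kiv]]] must be the function: [wug [glim [crax kiv]]] : <<e,<t,t>>,e>.
For [wug [glim [crax kiv]]] to have type <<e,<t,t>>,e> with wug of type <e,e>, [glim [crax kiv]] must be the function: [glim [crax kiv]] : <<e,e>,<<e,<t,t>>,e>>.
For [glim [crax kiv]] to have type <<e,e>,<<e,<t,t>>,e>> with [crax kiv] of type t, glim must be the function: glim : <t,<<e,e>,<<e,<t,t>>,e>>>.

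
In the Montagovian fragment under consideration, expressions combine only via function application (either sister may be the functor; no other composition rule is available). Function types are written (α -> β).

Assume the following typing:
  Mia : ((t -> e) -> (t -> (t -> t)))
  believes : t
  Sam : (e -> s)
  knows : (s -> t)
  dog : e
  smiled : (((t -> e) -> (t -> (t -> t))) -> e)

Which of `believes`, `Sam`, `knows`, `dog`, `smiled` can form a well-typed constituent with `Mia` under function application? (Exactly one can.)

smiled

believes : t — does not combine with Mia.
Sam : (e -> s) — does not combine with Mia.
knows : (s -> t) — does not combine with Mia.
dog : e — does not combine with Mia.
smiled — combines: smiled : (((t -> e) -> (t -> (t -> t))) -> e) takes Mia : ((t -> e) -> (t -> (t -> t))) as argument, giving e.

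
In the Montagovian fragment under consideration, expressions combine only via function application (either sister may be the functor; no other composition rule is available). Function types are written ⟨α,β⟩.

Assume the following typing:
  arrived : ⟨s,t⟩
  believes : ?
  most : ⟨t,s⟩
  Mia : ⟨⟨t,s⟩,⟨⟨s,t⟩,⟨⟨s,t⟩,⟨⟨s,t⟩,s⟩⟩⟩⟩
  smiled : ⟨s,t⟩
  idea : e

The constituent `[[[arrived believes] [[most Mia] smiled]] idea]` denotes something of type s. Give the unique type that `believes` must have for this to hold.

For [[[arrived believes] [[most Mia] smiled]] idea] to have type s with idea of type e, [[arrived believes] [[most Mia] smiled]] must be the function: [[arrived believes] [[most Mia] smiled]] : ⟨e,s⟩.
For [[arrived believes] [[most Mia] smiled]] to have type ⟨e,s⟩ with [[most Mia] smiled] of type ⟨⟨s,t⟩,⟨⟨s,t⟩,s⟩⟩, [arrived believes] must be the function: [arrived believes] : ⟨⟨⟨s,t⟩,⟨⟨s,t⟩,s⟩⟩,⟨e,s⟩⟩.
For [arrived believes] to have type ⟨⟨⟨s,t⟩,⟨⟨s,t⟩,s⟩⟩,⟨e,s⟩⟩ with arrived of type ⟨s,t⟩, believes must be the function: believes : ⟨⟨s,t⟩,⟨⟨⟨s,t⟩,⟨⟨s,t⟩,s⟩⟩,⟨e,s⟩⟩⟩.

⟨⟨s,t⟩,⟨⟨⟨s,t⟩,⟨⟨s,t⟩,s⟩⟩,⟨e,s⟩⟩⟩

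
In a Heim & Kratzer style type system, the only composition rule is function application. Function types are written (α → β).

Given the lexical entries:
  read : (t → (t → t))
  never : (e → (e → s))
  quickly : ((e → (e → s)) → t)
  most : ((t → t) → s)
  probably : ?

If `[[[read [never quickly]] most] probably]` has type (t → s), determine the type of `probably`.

(s → (t → s))

For [[[read [never quickly]] most] probably] to have type (t → s) with [[read [never quickly]] most] of type s, probably must be the function: probably : (s → (t → s)).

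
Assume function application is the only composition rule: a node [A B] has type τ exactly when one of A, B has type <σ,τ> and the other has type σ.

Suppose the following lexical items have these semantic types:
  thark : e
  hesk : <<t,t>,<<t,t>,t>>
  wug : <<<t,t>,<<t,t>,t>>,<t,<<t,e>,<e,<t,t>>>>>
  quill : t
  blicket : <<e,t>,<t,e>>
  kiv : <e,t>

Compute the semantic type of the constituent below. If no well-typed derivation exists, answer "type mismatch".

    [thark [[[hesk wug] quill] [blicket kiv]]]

[hesk wug]: <<<t,t>,<<t,t>,t>>,<t,<<t,e>,<e,<t,t>>>>> applied to <<t,t>,<<t,t>,t>> yields <t,<<t,e>,<e,<t,t>>>>.
[[hesk wug] quill]: <t,<<t,e>,<e,<t,t>>>> applied to t yields <<t,e>,<e,<t,t>>>.
[blicket kiv]: <<e,t>,<t,e>> applied to <e,t> yields <t,e>.
[[[hesk wug] quill] [blicket kiv]]: <<t,e>,<e,<t,t>>> applied to <t,e> yields <e,<t,t>>.
[thark [[[hesk wug] quill] [blicket kiv]]]: <e,<t,t>> applied to e yields <t,t>.

<t,t>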